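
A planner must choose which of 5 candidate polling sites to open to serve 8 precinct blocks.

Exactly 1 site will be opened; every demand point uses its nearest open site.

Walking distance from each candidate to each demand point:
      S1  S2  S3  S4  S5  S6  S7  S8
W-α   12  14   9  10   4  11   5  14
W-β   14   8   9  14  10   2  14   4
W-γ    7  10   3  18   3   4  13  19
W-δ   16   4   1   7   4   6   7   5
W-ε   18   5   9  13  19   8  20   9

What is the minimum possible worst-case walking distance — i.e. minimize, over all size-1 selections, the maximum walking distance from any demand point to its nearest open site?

Open {W-α}.
  Farthest demand point is S2 at walking distance 14 (to W-α); all others are ≤ 14.
With {W-β} the worst case is 14.
With {W-δ} the worst case is 16.
No size-1 selection achieves below 14.

14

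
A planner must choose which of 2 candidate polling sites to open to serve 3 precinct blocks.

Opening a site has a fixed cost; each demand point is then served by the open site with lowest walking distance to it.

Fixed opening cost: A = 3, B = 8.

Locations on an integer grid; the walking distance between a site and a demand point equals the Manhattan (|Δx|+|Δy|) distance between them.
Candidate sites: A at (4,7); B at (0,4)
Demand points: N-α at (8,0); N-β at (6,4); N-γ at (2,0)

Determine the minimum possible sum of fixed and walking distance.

Open {A}: assign each demand point to its cheapest open site.
  N-α→A 11, N-β→A 5, N-γ→A 9
  walking distance 25, fixed 3 → total 28.
Compare {B}: walking distance 24 + fixed 8 = 32.
Compare {A, B}: walking distance 22 + fixed 11 = 33.

28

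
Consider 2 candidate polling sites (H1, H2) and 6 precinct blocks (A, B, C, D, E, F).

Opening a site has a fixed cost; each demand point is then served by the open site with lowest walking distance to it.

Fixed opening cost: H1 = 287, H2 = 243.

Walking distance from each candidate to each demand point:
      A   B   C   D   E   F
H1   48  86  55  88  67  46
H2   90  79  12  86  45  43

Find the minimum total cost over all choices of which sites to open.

598

Open {H2}: assign each demand point to its cheapest open site.
  A→H2 90, B→H2 79, C→H2 12, D→H2 86, E→H2 45, F→H2 43
  walking distance 355, fixed 243 → total 598.
Compare {H1}: walking distance 390 + fixed 287 = 677.
Compare {H1, H2}: walking distance 313 + fixed 530 = 843.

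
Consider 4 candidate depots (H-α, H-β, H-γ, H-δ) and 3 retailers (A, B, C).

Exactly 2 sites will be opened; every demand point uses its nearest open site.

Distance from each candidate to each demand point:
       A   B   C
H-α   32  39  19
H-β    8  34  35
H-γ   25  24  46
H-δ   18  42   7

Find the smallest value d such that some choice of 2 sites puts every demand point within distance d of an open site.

24

Open {H-γ, H-δ}.
  Farthest demand point is B at distance 24 (to H-γ); all others are ≤ 24.
With {H-α, H-γ} the worst case is 25.
With {H-α, H-β} the worst case is 34.
No size-2 selection achieves below 24.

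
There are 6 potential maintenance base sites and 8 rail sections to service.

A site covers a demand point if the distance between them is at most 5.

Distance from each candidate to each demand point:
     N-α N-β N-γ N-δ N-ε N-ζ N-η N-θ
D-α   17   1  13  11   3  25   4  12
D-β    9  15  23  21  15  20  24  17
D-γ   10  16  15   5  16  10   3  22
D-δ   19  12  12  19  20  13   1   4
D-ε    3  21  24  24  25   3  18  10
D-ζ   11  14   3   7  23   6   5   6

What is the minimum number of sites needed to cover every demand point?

5

Coverage sets (demand points within 5 of each site):
  D-α: {N-β, N-ε, N-η}
  D-β: {}
  D-γ: {N-δ, N-η}
  D-δ: {N-η, N-θ}
  D-ε: {N-α, N-ζ}
  D-ζ: {N-γ, N-η}
No 4 sites suffice: every size-4 union leaves at least one demand point uncovered.
But {D-α, D-γ, D-δ, D-ε, D-ζ} covers everything, so the minimum is 5.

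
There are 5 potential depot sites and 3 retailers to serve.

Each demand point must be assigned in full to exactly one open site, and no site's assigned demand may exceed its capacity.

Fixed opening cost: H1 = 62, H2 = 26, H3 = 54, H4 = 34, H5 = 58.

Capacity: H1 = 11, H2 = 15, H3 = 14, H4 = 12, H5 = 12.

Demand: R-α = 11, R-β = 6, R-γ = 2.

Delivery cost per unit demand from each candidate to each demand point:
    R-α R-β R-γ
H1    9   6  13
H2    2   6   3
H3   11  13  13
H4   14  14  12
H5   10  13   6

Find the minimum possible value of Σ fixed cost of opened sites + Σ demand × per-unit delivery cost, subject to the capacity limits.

Open {H1, H2}; cheapest assignment that respects the capacities:
  H1 (cap 11, load 6): R-β — cost 6×6 = 36
  H2 (cap 15, load 13): R-α, R-γ — cost 11×2 + 2×3 = 28
  Shipping 64, fixed 88 → total 152.
  Any other capacity-feasible assignment to {H1, H2} ships for at least 64.
Compare {H2, H4}: its best feasible assignment gives total 172.
Compare {H2, H3}: its best feasible assignment gives total 186.
Every other set of open sites that can feasibly serve all demand totals ≥ 172 even under its best assignment. Minimum: 152.

152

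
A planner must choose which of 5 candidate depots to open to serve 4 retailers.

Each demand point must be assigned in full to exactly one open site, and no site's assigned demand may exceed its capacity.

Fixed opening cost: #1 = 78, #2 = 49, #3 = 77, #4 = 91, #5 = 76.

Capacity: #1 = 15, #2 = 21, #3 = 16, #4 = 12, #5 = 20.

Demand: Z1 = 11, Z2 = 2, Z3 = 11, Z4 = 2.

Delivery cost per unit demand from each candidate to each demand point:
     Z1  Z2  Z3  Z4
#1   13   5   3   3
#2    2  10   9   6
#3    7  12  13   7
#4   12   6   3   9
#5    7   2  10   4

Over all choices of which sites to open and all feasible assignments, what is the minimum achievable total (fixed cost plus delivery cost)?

198

Open {#1, #2}; cheapest assignment that respects the capacities:
  #1 (cap 15, load 15): Z2, Z3, Z4 — cost 2×5 + 11×3 + 2×3 = 49
  #2 (cap 21, load 11): Z1 — cost 11×2 = 22
  Shipping 71, fixed 127 → total 198.
  Any other capacity-feasible assignment to {#1, #2} ships for at least 71.
Compare {#2, #4}: its best feasible assignment gives total 227.
Compare {#1, #2, #5}: its best feasible assignment gives total 268.
Every other set of open sites that can feasibly serve all demand totals ≥ 227 even under its best assignment. Minimum: 198.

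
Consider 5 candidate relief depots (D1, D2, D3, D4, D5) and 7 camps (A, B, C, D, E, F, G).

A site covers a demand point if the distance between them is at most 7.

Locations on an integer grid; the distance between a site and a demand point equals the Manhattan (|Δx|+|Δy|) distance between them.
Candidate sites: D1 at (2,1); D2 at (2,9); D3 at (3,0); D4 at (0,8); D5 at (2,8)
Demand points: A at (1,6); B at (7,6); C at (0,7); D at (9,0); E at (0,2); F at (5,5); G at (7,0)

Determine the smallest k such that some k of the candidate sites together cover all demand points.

Coverage sets (demand points within 7 of each site):
  D1: {A, E, F, G}
  D2: {A, C, F}
  D3: {D, E, F, G}
  D4: {A, C, E}
  D5: {A, B, C, F}
No single site covers all 7 demand points.
But {D3, D5} covers everything, so the minimum is 2.

2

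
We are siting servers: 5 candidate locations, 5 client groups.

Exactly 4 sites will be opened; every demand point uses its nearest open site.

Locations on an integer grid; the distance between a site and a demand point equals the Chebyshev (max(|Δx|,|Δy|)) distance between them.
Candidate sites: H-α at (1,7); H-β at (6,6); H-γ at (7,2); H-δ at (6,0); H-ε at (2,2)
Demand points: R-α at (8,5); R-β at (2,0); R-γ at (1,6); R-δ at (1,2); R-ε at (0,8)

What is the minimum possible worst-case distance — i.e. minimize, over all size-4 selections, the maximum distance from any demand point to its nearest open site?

Open {H-α, H-β, H-γ, H-ε}.
  Farthest demand point is R-α at distance 2 (to H-β); all others are ≤ 2.
With {H-α, H-β, H-δ, H-ε} the worst case is 2.
With {H-α, H-γ, H-δ, H-ε} the worst case is 3.
No size-4 selection achieves below 2.

2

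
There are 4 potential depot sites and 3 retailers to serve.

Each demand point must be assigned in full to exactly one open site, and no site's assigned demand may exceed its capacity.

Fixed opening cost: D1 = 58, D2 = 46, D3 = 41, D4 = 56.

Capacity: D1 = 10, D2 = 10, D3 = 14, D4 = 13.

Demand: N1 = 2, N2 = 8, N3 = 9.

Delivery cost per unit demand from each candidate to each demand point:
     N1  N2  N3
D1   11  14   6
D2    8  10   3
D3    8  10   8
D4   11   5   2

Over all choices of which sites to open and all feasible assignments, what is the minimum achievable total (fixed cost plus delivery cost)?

191

Open {D2, D4}; cheapest assignment that respects the capacities:
  D2 (cap 10, load 9): N3 — cost 9×3 = 27
  D4 (cap 13, load 10): N1, N2 — cost 2×11 + 8×5 = 62
  Shipping 89, fixed 102 → total 191.
  Any other capacity-feasible assignment to {D2, D4} ships for at least 89.
Compare {D2, D3}: its best feasible assignment gives total 210.
Compare {D3, D4}: its best feasible assignment gives total 211.
Every other set of open sites that can feasibly serve all demand totals ≥ 210 even under its best assignment. Minimum: 191.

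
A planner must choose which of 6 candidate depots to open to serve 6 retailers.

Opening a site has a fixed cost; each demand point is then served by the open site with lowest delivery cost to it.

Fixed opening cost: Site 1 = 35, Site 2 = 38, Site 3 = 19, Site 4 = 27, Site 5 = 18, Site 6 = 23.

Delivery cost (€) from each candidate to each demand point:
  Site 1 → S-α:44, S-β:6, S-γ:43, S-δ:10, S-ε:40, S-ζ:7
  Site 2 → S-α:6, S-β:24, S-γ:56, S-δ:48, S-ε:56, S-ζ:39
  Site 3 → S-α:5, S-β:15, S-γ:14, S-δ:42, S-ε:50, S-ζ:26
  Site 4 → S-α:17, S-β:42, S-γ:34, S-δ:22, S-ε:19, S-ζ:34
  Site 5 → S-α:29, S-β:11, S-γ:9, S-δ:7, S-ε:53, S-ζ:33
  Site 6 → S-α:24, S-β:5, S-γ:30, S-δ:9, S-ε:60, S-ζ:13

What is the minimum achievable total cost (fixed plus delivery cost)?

134

Open {Site 3, Site 4, Site 6}: assign each demand point to its cheapest open site.
  S-α→Site 3 5, S-β→Site 6 5, S-γ→Site 3 14, S-δ→Site 6 9, S-ε→Site 4 19, S-ζ→Site 6 13
  delivery cost 65, fixed 69 → total 134.
Compare {Site 1, Site 3}: delivery cost 82 + fixed 54 = 136.
Compare {Site 3, Site 6}: delivery cost 96 + fixed 42 = 138.
Compare {Site 4, Site 5, Site 6}: delivery cost 70 + fixed 68 = 138.
All other subsets cost ≥ 136. Minimum total cost: 134.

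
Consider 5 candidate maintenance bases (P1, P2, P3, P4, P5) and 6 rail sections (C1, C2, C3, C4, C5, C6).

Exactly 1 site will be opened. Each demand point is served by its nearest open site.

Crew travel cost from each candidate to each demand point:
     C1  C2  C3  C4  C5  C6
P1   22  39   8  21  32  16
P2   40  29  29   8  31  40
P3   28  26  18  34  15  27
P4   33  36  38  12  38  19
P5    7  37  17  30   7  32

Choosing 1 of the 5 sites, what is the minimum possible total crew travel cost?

130

Open {P5}.
  C1→P5 7, C2→P5 37, C3→P5 17, C4→P5 30, C5→P5 7, C6→P5 32  ⇒ total 130.
Compare {P1}: total 138.
Compare {P3}: total 148.
No size-1 selection does better; minimum is 130.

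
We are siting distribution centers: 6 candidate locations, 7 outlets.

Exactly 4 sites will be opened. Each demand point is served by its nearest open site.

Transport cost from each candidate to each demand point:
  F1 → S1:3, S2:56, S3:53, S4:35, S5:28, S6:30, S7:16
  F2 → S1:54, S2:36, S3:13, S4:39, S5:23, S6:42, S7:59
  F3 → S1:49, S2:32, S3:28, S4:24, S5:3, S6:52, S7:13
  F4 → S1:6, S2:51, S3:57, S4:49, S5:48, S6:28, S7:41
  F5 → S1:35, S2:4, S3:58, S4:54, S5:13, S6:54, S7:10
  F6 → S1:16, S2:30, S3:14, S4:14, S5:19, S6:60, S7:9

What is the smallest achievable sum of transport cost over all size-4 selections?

77

Open {F1, F3, F5, F6}.
  S1→F1 3, S2→F5 4, S3→F6 14, S4→F6 14, S5→F3 3, S6→F1 30, S7→F6 9  ⇒ total 77.
Compare {F3, F4, F5, F6}: total 78.
Compare {F1, F4, F5, F6}: total 85.
No size-4 selection does better; minimum is 77.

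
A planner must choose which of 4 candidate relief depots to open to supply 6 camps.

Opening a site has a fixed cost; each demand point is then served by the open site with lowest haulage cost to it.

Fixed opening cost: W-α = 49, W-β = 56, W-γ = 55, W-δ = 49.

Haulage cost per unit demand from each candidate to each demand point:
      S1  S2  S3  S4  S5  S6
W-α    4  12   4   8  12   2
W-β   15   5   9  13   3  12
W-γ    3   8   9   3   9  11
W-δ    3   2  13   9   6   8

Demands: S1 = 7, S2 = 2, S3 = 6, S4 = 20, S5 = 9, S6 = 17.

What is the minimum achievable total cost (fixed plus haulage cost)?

Open {W-α, W-β, W-γ}: assign each demand point to its cheapest open site.
  S1→W-γ 7×3=21, S2→W-β 2×5=10, S3→W-α 6×4=24, S4→W-γ 20×3=60, S5→W-β 9×3=27, S6→W-α 17×2=34
  haulage cost 176, fixed 160 → total 336.
Compare {W-α, W-γ}: haulage cost 236 + fixed 104 = 340.
Compare {W-α, W-γ, W-δ}: haulage cost 197 + fixed 153 = 350.
Compare {W-α, W-β, W-γ, W-δ}: haulage cost 170 + fixed 209 = 379.
All other subsets cost ≥ 340. Minimum total cost: 336.

336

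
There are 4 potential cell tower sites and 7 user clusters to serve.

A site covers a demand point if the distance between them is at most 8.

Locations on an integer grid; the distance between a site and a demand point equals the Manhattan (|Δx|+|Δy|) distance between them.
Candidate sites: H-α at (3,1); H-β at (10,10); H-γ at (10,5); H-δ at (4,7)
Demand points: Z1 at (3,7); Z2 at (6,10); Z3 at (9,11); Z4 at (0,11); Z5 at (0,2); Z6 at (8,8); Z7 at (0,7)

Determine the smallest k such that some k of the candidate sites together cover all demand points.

3

Coverage sets (demand points within 8 of each site):
  H-α: {Z1, Z5}
  H-β: {Z2, Z3, Z6}
  H-γ: {Z3, Z6}
  H-δ: {Z1, Z2, Z4, Z6, Z7}
No 2 sites suffice: every size-2 union leaves at least one demand point uncovered.
But {H-α, H-β, H-δ} covers everything, so the minimum is 3.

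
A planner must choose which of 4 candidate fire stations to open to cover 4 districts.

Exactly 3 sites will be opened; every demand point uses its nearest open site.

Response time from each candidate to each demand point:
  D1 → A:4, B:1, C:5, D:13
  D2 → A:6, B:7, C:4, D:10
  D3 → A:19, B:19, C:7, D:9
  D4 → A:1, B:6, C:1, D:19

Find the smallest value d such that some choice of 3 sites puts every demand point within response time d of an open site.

9

Open {D1, D2, D3}.
  Farthest demand point is D at response time 9 (to D3); all others are ≤ 9.
With {D1, D3, D4} the worst case is 9.
With {D2, D3, D4} the worst case is 9.
No size-3 selection achieves below 9.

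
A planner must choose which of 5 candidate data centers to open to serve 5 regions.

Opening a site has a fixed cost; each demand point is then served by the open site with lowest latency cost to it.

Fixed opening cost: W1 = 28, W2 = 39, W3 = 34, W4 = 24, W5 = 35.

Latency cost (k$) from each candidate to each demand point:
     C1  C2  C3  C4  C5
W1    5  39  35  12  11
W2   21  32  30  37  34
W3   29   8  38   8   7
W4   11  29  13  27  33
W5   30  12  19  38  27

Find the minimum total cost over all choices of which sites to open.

Open {W3, W4}: assign each demand point to its cheapest open site.
  C1→W4 11, C2→W3 8, C3→W4 13, C4→W3 8, C5→W3 7
  latency cost 47, fixed 58 → total 105.
Compare {W1, W4}: latency cost 70 + fixed 52 = 122.
Compare {W1, W5}: latency cost 59 + fixed 63 = 122.
Compare {W3}: latency cost 90 + fixed 34 = 124.
All other subsets cost ≥ 122. Minimum total cost: 105.

105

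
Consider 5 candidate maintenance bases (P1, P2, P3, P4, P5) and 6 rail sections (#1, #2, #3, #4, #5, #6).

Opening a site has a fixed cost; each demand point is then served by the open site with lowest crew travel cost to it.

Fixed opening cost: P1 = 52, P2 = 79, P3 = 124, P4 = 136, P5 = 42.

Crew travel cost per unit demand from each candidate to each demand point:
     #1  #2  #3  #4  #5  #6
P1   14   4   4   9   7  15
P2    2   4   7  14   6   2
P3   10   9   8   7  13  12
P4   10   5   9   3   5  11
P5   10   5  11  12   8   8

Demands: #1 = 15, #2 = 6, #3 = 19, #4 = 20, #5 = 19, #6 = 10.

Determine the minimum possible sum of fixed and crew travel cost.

572

Open {P1, P2, P4}: assign each demand point to its cheapest open site.
  #1→P2 15×2=30, #2→P1 6×4=24, #3→P1 19×4=76, #4→P4 20×3=60, #5→P4 19×5=95, #6→P2 10×2=20
  crew travel cost 305, fixed 267 → total 572.
Compare {P1, P2}: crew travel cost 444 + fixed 131 = 575.
Compare {P2, P4}: crew travel cost 362 + fixed 215 = 577.
Compare {P1, P2, P4, P5}: crew travel cost 305 + fixed 309 = 614.
All other subsets cost ≥ 575. Minimum total cost: 572.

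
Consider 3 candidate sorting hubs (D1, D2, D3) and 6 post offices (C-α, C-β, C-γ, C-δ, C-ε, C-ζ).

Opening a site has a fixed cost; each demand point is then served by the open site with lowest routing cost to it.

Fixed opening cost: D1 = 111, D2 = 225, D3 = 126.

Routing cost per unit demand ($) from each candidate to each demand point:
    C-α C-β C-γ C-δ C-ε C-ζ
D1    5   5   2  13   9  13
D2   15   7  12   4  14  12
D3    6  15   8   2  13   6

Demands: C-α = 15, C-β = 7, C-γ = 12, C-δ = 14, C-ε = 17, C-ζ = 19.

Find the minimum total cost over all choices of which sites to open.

Open {D1, D3}: assign each demand point to its cheapest open site.
  C-α→D1 15×5=75, C-β→D1 7×5=35, C-γ→D1 12×2=24, C-δ→D3 14×2=28, C-ε→D1 17×9=153, C-ζ→D3 19×6=114
  routing cost 429, fixed 237 → total 666.
Compare {D3}: routing cost 654 + fixed 126 = 780.
Compare {D1}: routing cost 716 + fixed 111 = 827.
Compare {D1, D2, D3}: routing cost 429 + fixed 462 = 891.
All other subsets cost ≥ 780. Minimum total cost: 666.

666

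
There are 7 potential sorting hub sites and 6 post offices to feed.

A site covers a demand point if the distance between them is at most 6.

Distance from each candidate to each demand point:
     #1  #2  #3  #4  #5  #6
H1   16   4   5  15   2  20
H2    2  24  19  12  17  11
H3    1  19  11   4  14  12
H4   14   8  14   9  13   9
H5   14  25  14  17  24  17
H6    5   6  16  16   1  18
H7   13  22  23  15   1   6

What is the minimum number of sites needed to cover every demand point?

3

Coverage sets (demand points within 6 of each site):
  H1: {#2, #3, #5}
  H2: {#1}
  H3: {#1, #4}
  H4: {}
  H5: {}
  H6: {#1, #2, #5}
  H7: {#5, #6}
No 2 sites suffice: every size-2 union leaves at least one demand point uncovered.
But {H1, H3, H7} covers everything, so the minimum is 3.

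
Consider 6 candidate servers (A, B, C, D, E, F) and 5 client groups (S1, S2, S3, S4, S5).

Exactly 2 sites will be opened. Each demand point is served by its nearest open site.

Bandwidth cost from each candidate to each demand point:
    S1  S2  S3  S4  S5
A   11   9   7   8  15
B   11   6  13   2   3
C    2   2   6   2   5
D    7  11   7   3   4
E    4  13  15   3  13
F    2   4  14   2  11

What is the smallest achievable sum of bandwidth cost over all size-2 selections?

15

Open {B, C}.
  S1→C 2, S2→C 2, S3→C 6, S4→B 2, S5→B 3  ⇒ total 15.
Compare {C, D}: total 16.
Compare {A, C}: total 17.
No size-2 selection does better; minimum is 15.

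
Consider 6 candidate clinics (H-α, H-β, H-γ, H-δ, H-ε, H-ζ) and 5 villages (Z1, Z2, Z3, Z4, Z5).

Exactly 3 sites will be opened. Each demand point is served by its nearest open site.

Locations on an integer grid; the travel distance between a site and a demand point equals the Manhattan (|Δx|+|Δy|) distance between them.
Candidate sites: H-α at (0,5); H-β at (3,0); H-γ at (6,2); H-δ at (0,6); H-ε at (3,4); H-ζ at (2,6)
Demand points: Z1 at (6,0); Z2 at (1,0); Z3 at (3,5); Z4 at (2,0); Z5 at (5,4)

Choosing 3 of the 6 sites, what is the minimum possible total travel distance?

8

Open {H-β, H-γ, H-ε}.
  Z1→H-γ 2, Z2→H-β 2, Z3→H-ε 1, Z4→H-β 1, Z5→H-ε 2  ⇒ total 8.
Compare {H-α, H-β, H-ε}: total 9.
Compare {H-β, H-δ, H-ε}: total 9.
No size-3 selection does better; minimum is 8.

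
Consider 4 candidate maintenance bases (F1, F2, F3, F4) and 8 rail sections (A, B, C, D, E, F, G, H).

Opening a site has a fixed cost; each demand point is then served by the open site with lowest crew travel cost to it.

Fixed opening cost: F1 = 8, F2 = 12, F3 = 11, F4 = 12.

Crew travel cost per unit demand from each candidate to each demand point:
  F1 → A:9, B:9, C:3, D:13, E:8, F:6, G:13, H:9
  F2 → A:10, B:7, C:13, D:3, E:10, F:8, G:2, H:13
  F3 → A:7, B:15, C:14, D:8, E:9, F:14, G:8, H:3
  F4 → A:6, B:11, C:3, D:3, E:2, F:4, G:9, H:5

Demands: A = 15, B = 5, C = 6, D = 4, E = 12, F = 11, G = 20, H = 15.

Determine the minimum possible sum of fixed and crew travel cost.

343

Open {F2, F3, F4}: assign each demand point to its cheapest open site.
  A→F4 15×6=90, B→F2 5×7=35, C→F4 6×3=18, D→F2 4×3=12, E→F4 12×2=24, F→F4 11×4=44, G→F2 20×2=40, H→F3 15×3=45
  crew travel cost 308, fixed 35 → total 343.
Compare {F1, F2, F3, F4}: crew travel cost 308 + fixed 43 = 351.
Compare {F2, F4}: crew travel cost 338 + fixed 24 = 362.
Compare {F1, F2, F4}: crew travel cost 338 + fixed 32 = 370.
All other subsets cost ≥ 351. Minimum total cost: 343.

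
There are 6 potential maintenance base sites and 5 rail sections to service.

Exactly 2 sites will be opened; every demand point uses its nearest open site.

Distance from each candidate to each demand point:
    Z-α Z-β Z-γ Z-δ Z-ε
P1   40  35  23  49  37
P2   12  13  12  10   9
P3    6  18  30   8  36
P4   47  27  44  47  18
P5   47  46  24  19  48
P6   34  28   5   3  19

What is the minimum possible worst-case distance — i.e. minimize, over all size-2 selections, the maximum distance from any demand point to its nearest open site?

13

Open {P1, P2}.
  Farthest demand point is Z-β at distance 13 (to P2); all others are ≤ 13.
With {P2, P3} the worst case is 13.
With {P2, P4} the worst case is 13.
No size-2 selection achieves below 13.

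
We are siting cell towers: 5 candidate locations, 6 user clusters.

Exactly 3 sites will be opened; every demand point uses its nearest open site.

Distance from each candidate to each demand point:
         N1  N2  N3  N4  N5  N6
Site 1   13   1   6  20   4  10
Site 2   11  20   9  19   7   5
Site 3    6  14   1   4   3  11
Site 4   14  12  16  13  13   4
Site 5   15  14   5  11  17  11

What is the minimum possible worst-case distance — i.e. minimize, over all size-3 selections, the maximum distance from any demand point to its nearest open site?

Open {Site 1, Site 2, Site 3}.
  Farthest demand point is N1 at distance 6 (to Site 3); all others are ≤ 6.
With {Site 1, Site 3, Site 4} the worst case is 6.
With {Site 1, Site 3, Site 5} the worst case is 10.
No size-3 selection achieves below 6.

6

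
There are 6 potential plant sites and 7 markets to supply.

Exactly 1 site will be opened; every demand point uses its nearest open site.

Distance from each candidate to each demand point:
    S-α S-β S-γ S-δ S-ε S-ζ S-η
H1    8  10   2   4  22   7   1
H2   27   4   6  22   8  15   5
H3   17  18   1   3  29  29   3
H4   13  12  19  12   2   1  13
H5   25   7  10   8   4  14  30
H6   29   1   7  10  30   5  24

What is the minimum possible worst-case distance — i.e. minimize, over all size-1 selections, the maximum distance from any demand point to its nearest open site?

19

Open {H4}.
  Farthest demand point is S-γ at distance 19 (to H4); all others are ≤ 19.
With {H1} the worst case is 22.
With {H2} the worst case is 27.
No size-1 selection achieves below 19.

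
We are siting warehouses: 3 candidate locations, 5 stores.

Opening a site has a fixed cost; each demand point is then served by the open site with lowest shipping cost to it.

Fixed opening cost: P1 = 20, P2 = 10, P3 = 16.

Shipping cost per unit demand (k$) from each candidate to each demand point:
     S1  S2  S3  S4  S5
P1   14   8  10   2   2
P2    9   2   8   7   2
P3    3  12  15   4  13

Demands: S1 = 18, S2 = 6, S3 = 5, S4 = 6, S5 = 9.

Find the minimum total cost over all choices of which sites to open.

Open {P2, P3}: assign each demand point to its cheapest open site.
  S1→P3 18×3=54, S2→P2 6×2=12, S3→P2 5×8=40, S4→P3 6×4=24, S5→P2 9×2=18
  shipping cost 148, fixed 26 → total 174.
Compare {P1, P2, P3}: shipping cost 136 + fixed 46 = 182.
Compare {P1, P3}: shipping cost 182 + fixed 36 = 218.
Compare {P1, P2}: shipping cost 244 + fixed 30 = 274.
All other subsets cost ≥ 182. Minimum total cost: 174.

174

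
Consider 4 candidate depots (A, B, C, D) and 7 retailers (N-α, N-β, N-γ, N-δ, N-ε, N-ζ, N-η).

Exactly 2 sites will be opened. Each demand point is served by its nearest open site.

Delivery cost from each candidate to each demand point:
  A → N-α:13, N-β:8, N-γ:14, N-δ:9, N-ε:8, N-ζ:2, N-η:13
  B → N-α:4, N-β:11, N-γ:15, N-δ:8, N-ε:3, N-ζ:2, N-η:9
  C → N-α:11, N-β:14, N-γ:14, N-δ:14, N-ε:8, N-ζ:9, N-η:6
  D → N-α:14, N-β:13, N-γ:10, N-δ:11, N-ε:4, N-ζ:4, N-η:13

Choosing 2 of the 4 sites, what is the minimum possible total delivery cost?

Open {B, D}.
  N-α→B 4, N-β→B 11, N-γ→D 10, N-δ→B 8, N-ε→B 3, N-ζ→B 2, N-η→B 9  ⇒ total 47.
Compare {A, B}: total 48.
Compare {B, C}: total 48.
No size-2 selection does better; minimum is 47.

47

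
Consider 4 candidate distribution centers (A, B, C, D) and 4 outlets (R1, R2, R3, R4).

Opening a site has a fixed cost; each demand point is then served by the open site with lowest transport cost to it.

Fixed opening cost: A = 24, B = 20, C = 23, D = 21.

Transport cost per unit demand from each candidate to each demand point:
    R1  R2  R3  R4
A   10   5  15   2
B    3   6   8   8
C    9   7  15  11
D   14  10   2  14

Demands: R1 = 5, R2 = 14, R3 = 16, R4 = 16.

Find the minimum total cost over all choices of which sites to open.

214

Open {A, B, D}: assign each demand point to its cheapest open site.
  R1→B 5×3=15, R2→A 14×5=70, R3→D 16×2=32, R4→A 16×2=32
  transport cost 149, fixed 65 → total 214.
Compare {A, D}: transport cost 184 + fixed 45 = 229.
Compare {A, B, C, D}: transport cost 149 + fixed 88 = 237.
Compare {A, C, D}: transport cost 179 + fixed 68 = 247.
All other subsets cost ≥ 229. Minimum total cost: 214.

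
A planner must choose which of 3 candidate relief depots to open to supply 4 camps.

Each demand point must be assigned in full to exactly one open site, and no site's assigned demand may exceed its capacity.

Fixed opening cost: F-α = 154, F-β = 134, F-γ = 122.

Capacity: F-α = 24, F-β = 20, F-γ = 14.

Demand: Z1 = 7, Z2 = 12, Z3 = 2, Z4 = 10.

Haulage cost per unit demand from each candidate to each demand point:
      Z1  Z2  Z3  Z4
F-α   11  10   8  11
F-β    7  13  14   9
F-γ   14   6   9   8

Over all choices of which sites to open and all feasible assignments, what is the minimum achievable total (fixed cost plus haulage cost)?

485

Open {F-β, F-γ}; cheapest assignment that respects the capacities:
  F-β (cap 20, load 17): Z1, Z4 — cost 7×7 + 10×9 = 139
  F-γ (cap 14, load 14): Z2, Z3 — cost 12×6 + 2×9 = 90
  Shipping 229, fixed 256 → total 485.
  Any other capacity-feasible assignment to {F-β, F-γ} ships for at least 229.
Compare {F-α, F-γ}: its best feasible assignment gives total 551.
Compare {F-α, F-β}: its best feasible assignment gives total 563.
Every other set of open sites that can feasibly serve all demand totals ≥ 551 even under its best assignment. Minimum: 485.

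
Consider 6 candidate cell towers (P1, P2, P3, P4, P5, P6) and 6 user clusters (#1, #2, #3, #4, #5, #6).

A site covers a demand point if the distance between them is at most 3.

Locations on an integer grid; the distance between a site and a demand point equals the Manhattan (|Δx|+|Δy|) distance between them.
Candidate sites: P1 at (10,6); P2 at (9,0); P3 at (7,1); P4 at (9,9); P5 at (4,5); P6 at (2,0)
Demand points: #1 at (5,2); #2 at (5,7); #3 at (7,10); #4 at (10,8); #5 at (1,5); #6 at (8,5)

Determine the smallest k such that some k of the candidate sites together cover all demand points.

Coverage sets (demand points within 3 of each site):
  P1: {#4, #6}
  P2: {}
  P3: {#1}
  P4: {#3, #4}
  P5: {#2, #5}
  P6: {}
No 3 sites suffice: every size-3 union leaves at least one demand point uncovered.
But {P1, P3, P4, P5} covers everything, so the minimum is 4.

4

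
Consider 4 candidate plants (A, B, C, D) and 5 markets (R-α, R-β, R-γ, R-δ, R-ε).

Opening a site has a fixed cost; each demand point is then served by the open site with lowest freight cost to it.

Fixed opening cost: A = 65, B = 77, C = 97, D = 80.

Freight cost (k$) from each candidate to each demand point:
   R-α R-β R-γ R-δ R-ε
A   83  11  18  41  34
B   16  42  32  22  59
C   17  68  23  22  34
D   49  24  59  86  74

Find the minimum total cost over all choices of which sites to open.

243

Open {A, B}: assign each demand point to its cheapest open site.
  R-α→B 16, R-β→A 11, R-γ→A 18, R-δ→B 22, R-ε→A 34
  freight cost 101, fixed 142 → total 243.
Compare {B}: freight cost 171 + fixed 77 = 248.
Compare {A}: freight cost 187 + fixed 65 = 252.
Compare {C}: freight cost 164 + fixed 97 = 261.
All other subsets cost ≥ 248. Minimum total cost: 243.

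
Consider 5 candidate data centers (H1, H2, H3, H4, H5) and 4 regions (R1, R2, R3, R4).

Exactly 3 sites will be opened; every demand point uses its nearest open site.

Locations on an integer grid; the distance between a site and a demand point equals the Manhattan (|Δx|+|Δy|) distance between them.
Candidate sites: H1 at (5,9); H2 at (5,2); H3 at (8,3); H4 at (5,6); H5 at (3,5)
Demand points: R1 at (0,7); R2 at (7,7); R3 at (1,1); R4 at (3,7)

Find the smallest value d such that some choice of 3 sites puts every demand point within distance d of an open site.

5

Open {H1, H2, H5}.
  Farthest demand point is R1 at distance 5 (to H5); all others are ≤ 5.
With {H2, H3, H5} the worst case is 5.
With {H2, H4, H5} the worst case is 5.
No size-3 selection achieves below 5.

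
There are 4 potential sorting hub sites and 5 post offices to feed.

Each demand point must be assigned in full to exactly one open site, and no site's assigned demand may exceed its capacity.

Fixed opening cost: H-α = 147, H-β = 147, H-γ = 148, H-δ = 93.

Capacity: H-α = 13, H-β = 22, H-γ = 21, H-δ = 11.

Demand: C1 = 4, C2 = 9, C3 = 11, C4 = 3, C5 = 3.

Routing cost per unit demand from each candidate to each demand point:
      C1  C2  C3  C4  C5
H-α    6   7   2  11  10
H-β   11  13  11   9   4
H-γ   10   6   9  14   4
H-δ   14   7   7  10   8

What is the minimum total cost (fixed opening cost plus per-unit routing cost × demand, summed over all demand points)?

465

Open {H-α, H-γ}; cheapest assignment that respects the capacities:
  H-α (cap 13, load 11): C3 — cost 11×2 = 22
  H-γ (cap 21, load 19): C1, C2, C4, C5 — cost 4×10 + 9×6 + 3×14 + 3×4 = 148
  Shipping 170, fixed 295 → total 465.
  Any other capacity-feasible assignment to {H-α, H-γ} ships for at least 170.
Compare {H-γ, H-δ}: its best feasible assignment gives total 466.
Compare {H-β, H-δ}: its best feasible assignment gives total 507.
Every other set of open sites that can feasibly serve all demand totals ≥ 466 even under its best assignment. Minimum: 465.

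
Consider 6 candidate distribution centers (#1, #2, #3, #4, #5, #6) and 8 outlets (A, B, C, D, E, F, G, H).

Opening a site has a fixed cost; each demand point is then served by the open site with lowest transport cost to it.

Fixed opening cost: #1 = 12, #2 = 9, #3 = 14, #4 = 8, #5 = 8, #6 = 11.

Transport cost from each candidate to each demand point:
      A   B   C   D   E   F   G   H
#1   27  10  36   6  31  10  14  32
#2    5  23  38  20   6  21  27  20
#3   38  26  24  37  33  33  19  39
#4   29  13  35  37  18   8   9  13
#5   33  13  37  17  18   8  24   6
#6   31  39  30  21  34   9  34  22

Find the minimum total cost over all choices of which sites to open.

Open {#1, #2, #5}: assign each demand point to its cheapest open site.
  A→#2 5, B→#1 10, C→#1 36, D→#1 6, E→#2 6, F→#5 8, G→#1 14, H→#5 6
  transport cost 91, fixed 29 → total 120.
Compare {#1, #2, #4}: transport cost 92 + fixed 29 = 121.
Compare {#1, #2, #3, #5}: transport cost 79 + fixed 43 = 122.
Compare {#1, #2, #4, #5}: transport cost 85 + fixed 37 = 122.
All other subsets cost ≥ 121. Minimum total cost: 120.

120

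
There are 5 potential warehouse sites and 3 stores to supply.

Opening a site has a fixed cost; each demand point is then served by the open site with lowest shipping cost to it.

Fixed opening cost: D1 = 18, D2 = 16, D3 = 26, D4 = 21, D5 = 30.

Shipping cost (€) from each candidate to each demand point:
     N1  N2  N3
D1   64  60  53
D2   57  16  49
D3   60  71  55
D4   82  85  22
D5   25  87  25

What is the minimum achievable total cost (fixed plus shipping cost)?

Open {D2, D5}: assign each demand point to its cheapest open site.
  N1→D5 25, N2→D2 16, N3→D5 25
  shipping cost 66, fixed 46 → total 112.
Compare {D1, D2, D5}: shipping cost 66 + fixed 64 = 130.
Compare {D2, D4, D5}: shipping cost 63 + fixed 67 = 130.
Compare {D2, D4}: shipping cost 95 + fixed 37 = 132.
All other subsets cost ≥ 130. Minimum total cost: 112.

112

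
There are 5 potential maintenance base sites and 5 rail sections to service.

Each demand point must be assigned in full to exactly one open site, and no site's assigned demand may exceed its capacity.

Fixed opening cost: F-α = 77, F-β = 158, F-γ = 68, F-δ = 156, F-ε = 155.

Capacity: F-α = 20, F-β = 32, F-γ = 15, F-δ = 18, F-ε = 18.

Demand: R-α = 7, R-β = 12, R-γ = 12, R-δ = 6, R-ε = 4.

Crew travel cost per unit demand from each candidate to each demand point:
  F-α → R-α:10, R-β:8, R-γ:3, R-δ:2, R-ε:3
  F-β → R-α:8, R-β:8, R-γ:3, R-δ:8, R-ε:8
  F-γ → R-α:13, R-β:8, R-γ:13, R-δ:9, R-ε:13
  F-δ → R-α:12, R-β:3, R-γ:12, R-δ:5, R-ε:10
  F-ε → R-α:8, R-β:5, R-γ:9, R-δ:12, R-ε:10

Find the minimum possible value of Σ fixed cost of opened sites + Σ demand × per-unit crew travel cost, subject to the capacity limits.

Open {F-α, F-β}; cheapest assignment that respects the capacities:
  F-α (cap 20, load 10): R-δ, R-ε — cost 6×2 + 4×3 = 24
  F-β (cap 32, load 31): R-α, R-β, R-γ — cost 7×8 + 12×8 + 12×3 = 188
  Shipping 212, fixed 235 → total 447.
  Any other capacity-feasible assignment to {F-α, F-β} ships for at least 212.
Compare {F-β, F-γ}: its best feasible assignment gives total 494.
Compare {F-β, F-δ}: its best feasible assignment gives total 504.
Every other set of open sites that can feasibly serve all demand totals ≥ 494 even under its best assignment. Minimum: 447.

447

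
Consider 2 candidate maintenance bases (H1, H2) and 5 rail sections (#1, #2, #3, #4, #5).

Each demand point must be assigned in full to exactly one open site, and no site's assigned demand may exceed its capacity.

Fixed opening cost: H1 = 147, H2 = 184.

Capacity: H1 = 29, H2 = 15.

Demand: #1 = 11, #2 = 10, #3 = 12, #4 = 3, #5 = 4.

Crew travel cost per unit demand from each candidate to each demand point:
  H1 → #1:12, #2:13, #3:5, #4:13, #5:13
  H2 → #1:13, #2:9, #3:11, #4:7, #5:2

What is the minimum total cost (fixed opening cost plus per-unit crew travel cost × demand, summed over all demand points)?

660

Open {H1, H2}; cheapest assignment that respects the capacities:
  H1 (cap 29, load 26): #1, #3, #4 — cost 11×12 + 12×5 + 3×13 = 231
  H2 (cap 15, load 14): #2, #5 — cost 10×9 + 4×2 = 98
  Shipping 329, fixed 331 → total 660.
  Any other capacity-feasible assignment to {H1, H2} ships for at least 329.
Total demand is 40 and no other set of sites has combined capacity ≥ 40, so {H1, H2} is the only feasible choice of open sites. Minimum: 660.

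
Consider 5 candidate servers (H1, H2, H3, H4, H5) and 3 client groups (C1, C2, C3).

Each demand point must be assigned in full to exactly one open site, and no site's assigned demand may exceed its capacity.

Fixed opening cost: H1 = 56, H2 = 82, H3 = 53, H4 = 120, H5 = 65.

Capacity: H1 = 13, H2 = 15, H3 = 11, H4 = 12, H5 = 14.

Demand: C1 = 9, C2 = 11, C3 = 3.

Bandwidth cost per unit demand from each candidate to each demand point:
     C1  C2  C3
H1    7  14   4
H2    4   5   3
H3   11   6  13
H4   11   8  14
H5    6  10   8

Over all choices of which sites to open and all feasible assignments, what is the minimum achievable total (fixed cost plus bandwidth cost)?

246

Open {H2, H3}; cheapest assignment that respects the capacities:
  H2 (cap 15, load 12): C1, C3 — cost 9×4 + 3×3 = 45
  H3 (cap 11, load 11): C2 — cost 11×6 = 66
  Shipping 111, fixed 135 → total 246.
  Any other capacity-feasible assignment to {H2, H3} ships for at least 111.
Compare {H1, H3}: its best feasible assignment gives total 250.
Compare {H3, H5}: its best feasible assignment gives total 262.
Every other set of open sites that can feasibly serve all demand totals ≥ 250 even under its best assignment. Minimum: 246.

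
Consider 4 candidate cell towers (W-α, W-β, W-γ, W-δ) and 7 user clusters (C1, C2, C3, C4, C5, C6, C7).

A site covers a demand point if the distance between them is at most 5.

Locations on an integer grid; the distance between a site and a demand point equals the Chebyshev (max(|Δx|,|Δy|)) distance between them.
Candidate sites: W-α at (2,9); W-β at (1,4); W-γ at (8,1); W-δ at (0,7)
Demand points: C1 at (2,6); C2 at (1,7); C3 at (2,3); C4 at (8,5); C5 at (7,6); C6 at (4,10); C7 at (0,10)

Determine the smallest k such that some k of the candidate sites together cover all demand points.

2

Coverage sets (demand points within 5 of each site):
  W-α: {C1, C2, C5, C6, C7}
  W-β: {C1, C2, C3}
  W-γ: {C4, C5}
  W-δ: {C1, C2, C3, C6, C7}
No single site covers all 7 demand points.
But {W-γ, W-δ} covers everything, so the minimum is 2.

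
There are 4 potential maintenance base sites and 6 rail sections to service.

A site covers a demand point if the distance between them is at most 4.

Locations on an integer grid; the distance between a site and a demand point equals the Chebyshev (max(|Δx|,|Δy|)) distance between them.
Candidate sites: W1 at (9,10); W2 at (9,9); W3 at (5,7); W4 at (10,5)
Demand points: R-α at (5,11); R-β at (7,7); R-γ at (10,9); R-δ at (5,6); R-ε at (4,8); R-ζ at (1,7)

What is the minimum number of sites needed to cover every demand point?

2

Coverage sets (demand points within 4 of each site):
  W1: {R-α, R-β, R-γ, R-δ}
  W2: {R-α, R-β, R-γ, R-δ}
  W3: {R-α, R-β, R-δ, R-ε, R-ζ}
  W4: {R-β, R-γ}
No single site covers all 6 demand points.
But {W1, W3} covers everything, so the minimum is 2.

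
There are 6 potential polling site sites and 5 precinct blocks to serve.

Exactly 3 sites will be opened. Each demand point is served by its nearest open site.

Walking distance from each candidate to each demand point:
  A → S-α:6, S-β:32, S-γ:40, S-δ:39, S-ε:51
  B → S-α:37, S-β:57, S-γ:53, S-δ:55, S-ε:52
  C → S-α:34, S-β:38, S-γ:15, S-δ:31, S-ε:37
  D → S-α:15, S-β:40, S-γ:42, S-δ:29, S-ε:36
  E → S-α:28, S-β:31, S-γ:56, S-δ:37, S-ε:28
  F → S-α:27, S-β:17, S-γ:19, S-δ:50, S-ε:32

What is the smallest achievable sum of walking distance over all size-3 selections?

101

Open {A, C, F}.
  S-α→A 6, S-β→F 17, S-γ→C 15, S-δ→C 31, S-ε→F 32  ⇒ total 101.
Compare {A, D, F}: total 103.
Compare {A, E, F}: total 107.
No size-3 selection does better; minimum is 101.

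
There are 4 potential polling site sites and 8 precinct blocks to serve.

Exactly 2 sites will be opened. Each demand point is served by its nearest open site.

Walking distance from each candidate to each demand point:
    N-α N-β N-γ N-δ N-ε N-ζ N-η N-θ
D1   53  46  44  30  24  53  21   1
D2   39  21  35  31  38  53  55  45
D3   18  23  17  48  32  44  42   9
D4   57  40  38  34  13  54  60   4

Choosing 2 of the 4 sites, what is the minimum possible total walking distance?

Open {D1, D3}.
  N-α→D3 18, N-β→D3 23, N-γ→D3 17, N-δ→D1 30, N-ε→D1 24, N-ζ→D3 44, N-η→D1 21, N-θ→D1 1  ⇒ total 178.
Compare {D3, D4}: total 195.
Compare {D2, D3}: total 214.
No size-2 selection does better; minimum is 178.

178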